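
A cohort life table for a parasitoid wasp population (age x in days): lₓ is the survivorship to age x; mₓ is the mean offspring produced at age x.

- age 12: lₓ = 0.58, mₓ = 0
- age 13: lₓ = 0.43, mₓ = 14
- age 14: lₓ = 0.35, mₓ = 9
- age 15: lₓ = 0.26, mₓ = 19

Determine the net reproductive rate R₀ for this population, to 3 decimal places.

14.110

R₀ = Σ lₓ mₓ:
  age 12: 0.58 × 0 = 0.0000
  age 13: 0.43 × 14 = 6.0200
  age 14: 0.35 × 9 = 3.1500
  age 15: 0.26 × 19 = 4.9400
R₀ = 0.0000 + 6.0200 + 3.1500 + 4.9400 = 14.1100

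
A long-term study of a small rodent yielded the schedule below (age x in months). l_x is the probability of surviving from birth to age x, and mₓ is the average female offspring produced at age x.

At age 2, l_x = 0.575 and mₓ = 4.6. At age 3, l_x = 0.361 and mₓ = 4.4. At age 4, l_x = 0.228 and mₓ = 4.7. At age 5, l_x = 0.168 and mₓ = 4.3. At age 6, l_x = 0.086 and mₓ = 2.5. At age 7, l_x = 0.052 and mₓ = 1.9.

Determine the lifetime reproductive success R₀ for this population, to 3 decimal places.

R₀ = Σ l_x mₓ:
  age 2: 0.575 × 4.6 = 2.6450
  age 3: 0.361 × 4.4 = 1.5884
  age 4: 0.228 × 4.7 = 1.0716
  age 5: 0.168 × 4.3 = 0.7224
  age 6: 0.086 × 2.5 = 0.2150
  age 7: 0.052 × 1.9 = 0.0988
R₀ = 2.6450 + 1.5884 + 1.0716 + 0.7224 + 0.2150 + 0.0988 = 6.3412

6.341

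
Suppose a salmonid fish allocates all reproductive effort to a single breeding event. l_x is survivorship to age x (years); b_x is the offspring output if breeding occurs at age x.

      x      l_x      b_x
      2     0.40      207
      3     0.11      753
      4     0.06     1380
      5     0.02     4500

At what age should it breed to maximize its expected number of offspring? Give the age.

5

Expected offspring if breeding at age x = l_x × b_x:
  age 2: 0.40 × 207 = 82.800
  age 3: 0.11 × 753 = 82.830
  age 4: 0.06 × 1380 = 82.800
  age 5: 0.02 × 4500 = 90.000
Maximum at age 5 (90.000).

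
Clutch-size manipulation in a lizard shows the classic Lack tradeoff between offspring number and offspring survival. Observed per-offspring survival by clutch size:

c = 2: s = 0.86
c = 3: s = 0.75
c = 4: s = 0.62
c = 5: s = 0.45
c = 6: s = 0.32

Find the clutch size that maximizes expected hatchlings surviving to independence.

Expected hatchlings surviving to independence = c × s(c):
  c=2: 2 × 0.86 = 1.720
  c=3: 3 × 0.75 = 2.250
  c=4: 4 × 0.62 = 2.480
  c=5: 5 × 0.45 = 2.250
  c=6: 6 × 0.32 = 1.920
Maximum at c = 4 (2.480 hatchlings surviving to independence).

4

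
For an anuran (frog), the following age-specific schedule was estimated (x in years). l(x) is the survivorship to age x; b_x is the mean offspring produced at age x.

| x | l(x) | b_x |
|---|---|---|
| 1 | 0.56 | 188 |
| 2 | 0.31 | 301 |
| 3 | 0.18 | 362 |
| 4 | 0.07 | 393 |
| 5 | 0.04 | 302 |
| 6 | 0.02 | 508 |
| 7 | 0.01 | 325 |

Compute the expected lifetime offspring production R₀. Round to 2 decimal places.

316.75

R₀ = Σ l(x) b_x:
  age 1: 0.56 × 188 = 105.2800
  age 2: 0.31 × 301 = 93.3100
  age 3: 0.18 × 362 = 65.1600
  age 4: 0.07 × 393 = 27.5100
  age 5: 0.04 × 302 = 12.0800
  age 6: 0.02 × 508 = 10.1600
  age 7: 0.01 × 325 = 3.2500
R₀ = 105.2800 + 93.3100 + 65.1600 + 27.5100 + 12.0800 + 10.1600 + 3.2500 = 316.7500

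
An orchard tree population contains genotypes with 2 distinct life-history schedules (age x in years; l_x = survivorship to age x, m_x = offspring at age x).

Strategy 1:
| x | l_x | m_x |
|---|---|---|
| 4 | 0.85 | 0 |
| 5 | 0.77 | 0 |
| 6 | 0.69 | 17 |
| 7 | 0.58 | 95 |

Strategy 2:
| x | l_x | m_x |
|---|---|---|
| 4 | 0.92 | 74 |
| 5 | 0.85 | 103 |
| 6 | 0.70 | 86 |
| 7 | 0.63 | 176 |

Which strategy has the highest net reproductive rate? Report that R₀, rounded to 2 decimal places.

Strategy 1: R₀ = 0.85×0 + 0.77×0 + 0.69×17 + 0.58×95 = 66.8300
Strategy 2: R₀ = 0.92×74 + 0.85×103 + 0.70×86 + 0.63×176 = 326.7100
Highest R₀: strategy 2 with 326.7100.

326.71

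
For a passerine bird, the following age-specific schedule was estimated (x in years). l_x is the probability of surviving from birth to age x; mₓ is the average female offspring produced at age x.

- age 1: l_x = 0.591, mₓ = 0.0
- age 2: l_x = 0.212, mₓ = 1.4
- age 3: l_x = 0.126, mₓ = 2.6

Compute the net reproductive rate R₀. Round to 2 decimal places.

0.62

R₀ = Σ l_x mₓ:
  age 1: 0.591 × 0.0 = 0.0000
  age 2: 0.212 × 1.4 = 0.2968
  age 3: 0.126 × 2.6 = 0.3276
R₀ = 0.0000 + 0.2968 + 0.3276 = 0.6244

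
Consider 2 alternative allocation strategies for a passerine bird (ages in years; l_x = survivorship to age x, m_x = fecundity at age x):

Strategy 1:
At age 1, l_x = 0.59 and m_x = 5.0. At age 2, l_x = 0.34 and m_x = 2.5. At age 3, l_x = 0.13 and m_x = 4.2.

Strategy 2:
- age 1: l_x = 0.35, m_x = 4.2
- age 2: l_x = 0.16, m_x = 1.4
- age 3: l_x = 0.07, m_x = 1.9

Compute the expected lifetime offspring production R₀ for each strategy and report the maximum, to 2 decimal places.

Strategy 1: R₀ = 0.59×5.0 + 0.34×2.5 + 0.13×4.2 = 4.3460
Strategy 2: R₀ = 0.35×4.2 + 0.16×1.4 + 0.07×1.9 = 1.8270
Highest R₀: strategy 1 with 4.3460.

4.35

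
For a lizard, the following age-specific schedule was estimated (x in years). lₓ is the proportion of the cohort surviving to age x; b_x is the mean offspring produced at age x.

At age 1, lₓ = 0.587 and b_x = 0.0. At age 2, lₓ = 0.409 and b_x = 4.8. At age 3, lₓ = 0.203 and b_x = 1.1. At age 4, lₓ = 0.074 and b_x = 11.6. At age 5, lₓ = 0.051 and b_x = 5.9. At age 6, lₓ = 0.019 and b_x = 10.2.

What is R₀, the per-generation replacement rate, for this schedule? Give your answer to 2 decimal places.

R₀ = Σ lₓ b_x:
  age 1: 0.587 × 0.0 = 0.0000
  age 2: 0.409 × 4.8 = 1.9632
  age 3: 0.203 × 1.1 = 0.2233
  age 4: 0.074 × 11.6 = 0.8584
  age 5: 0.051 × 5.9 = 0.3009
  age 6: 0.019 × 10.2 = 0.1938
R₀ = 0.0000 + 1.9632 + 0.2233 + 0.8584 + 0.3009 + 0.1938 = 3.5396

3.54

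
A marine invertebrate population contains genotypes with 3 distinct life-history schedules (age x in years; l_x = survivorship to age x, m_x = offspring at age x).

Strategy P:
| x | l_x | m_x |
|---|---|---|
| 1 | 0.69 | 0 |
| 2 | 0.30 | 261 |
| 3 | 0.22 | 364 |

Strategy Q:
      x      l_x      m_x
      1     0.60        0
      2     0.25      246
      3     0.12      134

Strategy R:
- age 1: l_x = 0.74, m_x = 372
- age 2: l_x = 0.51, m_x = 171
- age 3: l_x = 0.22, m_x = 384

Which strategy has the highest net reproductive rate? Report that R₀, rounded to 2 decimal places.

Strategy P: R₀ = 0.69×0 + 0.30×261 + 0.22×364 = 158.3800
Strategy Q: R₀ = 0.60×0 + 0.25×246 + 0.12×134 = 77.5800
Strategy R: R₀ = 0.74×372 + 0.51×171 + 0.22×384 = 446.9700
Highest R₀: strategy R with 446.9700.

446.97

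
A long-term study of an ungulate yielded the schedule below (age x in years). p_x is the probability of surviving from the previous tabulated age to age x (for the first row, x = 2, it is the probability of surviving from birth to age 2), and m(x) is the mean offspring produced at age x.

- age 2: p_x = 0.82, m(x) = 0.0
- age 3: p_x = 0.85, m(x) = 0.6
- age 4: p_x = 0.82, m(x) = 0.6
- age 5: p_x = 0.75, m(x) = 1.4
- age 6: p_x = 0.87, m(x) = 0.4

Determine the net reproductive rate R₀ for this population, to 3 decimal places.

1.510

Survivorship from birth: l_x = p_2·p_3·…·p_x.
  l_2 = 0.82000
  l_3 = 0.69700
  l_4 = 0.57154
  l_5 = 0.42865
  l_6 = 0.37293
R₀ = Σ l_x m(x):
  age 2: 0.82000 × 0.0 = 0.0000
  age 3: 0.69700 × 0.6 = 0.4182
  age 4: 0.57154 × 0.6 = 0.3429
  age 5: 0.42865 × 1.4 = 0.6001
  age 6: 0.37293 × 0.4 = 0.1492
R₀ = 0.0000 + 0.4182 + 0.3429 + 0.6001 + 0.1492 = 1.5104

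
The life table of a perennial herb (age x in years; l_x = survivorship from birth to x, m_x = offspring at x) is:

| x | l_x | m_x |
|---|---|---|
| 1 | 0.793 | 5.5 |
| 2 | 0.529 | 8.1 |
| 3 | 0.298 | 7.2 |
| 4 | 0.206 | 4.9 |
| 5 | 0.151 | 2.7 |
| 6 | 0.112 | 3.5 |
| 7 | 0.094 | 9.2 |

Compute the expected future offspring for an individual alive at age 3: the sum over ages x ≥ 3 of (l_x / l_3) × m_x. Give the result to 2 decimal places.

l_3 = 0.298. Conditional survival from age 3 to x is l_x / l_3.
  x=3: (0.298/0.298) × 7.2 = 7.2000
  x=4: (0.206/0.298) × 4.9 = 3.3872
  x=5: (0.151/0.298) × 2.7 = 1.3681
  x=6: (0.112/0.298) × 3.5 = 1.3154
  x=7: (0.094/0.298) × 9.2 = 2.9020
Sum = 7.2000 + 3.3872 + 1.3681 + 1.3154 + 2.9020 = 16.1728

16.17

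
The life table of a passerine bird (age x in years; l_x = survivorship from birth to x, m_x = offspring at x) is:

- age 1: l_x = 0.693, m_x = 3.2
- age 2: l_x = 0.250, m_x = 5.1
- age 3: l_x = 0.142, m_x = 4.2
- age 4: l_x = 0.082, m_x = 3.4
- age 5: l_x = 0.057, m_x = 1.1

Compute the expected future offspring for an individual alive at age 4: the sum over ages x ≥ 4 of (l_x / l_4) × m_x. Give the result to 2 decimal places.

l_4 = 0.082. Conditional survival from age 4 to x is l_x / l_4.
  x=4: (0.082/0.082) × 3.4 = 3.4000
  x=5: (0.057/0.082) × 1.1 = 0.7646
Sum = 3.4000 + 0.7646 = 4.1646

4.16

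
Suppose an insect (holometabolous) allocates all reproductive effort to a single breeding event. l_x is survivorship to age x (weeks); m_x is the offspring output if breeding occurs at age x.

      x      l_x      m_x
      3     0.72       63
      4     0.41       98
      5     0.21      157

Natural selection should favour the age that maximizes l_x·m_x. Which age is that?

Expected offspring if breeding at age x = l_x × m_x:
  age 3: 0.72 × 63 = 45.360
  age 4: 0.41 × 98 = 40.180
  age 5: 0.21 × 157 = 32.970
Maximum at age 3 (45.360).

3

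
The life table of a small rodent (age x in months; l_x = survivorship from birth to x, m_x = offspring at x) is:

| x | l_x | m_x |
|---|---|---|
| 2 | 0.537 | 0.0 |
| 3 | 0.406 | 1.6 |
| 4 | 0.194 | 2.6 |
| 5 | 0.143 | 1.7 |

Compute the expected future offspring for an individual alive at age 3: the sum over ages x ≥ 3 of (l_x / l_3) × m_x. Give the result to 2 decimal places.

l_3 = 0.406. Conditional survival from age 3 to x is l_x / l_3.
  x=3: (0.406/0.406) × 1.6 = 1.6000
  x=4: (0.194/0.406) × 2.6 = 1.2424
  x=5: (0.143/0.406) × 1.7 = 0.5988
Sum = 1.6000 + 1.2424 + 0.5988 = 3.4411

3.44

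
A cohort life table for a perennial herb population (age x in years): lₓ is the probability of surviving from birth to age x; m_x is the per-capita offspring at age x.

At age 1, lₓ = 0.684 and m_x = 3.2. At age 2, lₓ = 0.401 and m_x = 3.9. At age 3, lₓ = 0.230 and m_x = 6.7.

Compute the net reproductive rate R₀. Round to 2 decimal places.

5.29

R₀ = Σ lₓ m_x:
  age 1: 0.684 × 3.2 = 2.1888
  age 2: 0.401 × 3.9 = 1.5639
  age 3: 0.230 × 6.7 = 1.5410
R₀ = 2.1888 + 1.5639 + 1.5410 = 5.2937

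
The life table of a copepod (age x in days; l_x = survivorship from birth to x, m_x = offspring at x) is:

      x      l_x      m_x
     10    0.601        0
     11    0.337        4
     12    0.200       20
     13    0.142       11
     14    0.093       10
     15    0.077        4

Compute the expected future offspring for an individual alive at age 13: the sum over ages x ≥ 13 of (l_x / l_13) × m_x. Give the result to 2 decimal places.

19.72

l_13 = 0.142. Conditional survival from age 13 to x is l_x / l_13.
  x=13: (0.142/0.142) × 11 = 11.0000
  x=14: (0.093/0.142) × 10 = 6.5493
  x=15: (0.077/0.142) × 4 = 2.1690
Sum = 11.0000 + 6.5493 + 2.1690 = 19.7183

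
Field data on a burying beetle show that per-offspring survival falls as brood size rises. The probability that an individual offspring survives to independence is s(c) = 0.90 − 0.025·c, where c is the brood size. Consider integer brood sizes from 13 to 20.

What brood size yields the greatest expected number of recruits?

18

Expected recruits = c × s(c):
  c=13: 13 × 0.575 = 7.475
  c=14: 14 × 0.550 = 7.700
  c=15: 15 × 0.525 = 7.875
  c=16: 16 × 0.500 = 8.000
  c=17: 17 × 0.475 = 8.075
  c=18: 18 × 0.450 = 8.100
  c=19: 19 × 0.425 = 8.075
  c=20: 20 × 0.400 = 8.000
Maximum at c = 18 (8.100 recruits).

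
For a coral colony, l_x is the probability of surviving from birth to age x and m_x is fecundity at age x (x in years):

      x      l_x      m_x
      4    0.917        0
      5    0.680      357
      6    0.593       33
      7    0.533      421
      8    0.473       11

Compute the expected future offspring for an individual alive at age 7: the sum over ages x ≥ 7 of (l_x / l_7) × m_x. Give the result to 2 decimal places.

430.76

l_7 = 0.533. Conditional survival from age 7 to x is l_x / l_7.
  x=7: (0.533/0.533) × 421 = 421.0000
  x=8: (0.473/0.533) × 11 = 9.7617
Sum = 421.0000 + 9.7617 = 430.7617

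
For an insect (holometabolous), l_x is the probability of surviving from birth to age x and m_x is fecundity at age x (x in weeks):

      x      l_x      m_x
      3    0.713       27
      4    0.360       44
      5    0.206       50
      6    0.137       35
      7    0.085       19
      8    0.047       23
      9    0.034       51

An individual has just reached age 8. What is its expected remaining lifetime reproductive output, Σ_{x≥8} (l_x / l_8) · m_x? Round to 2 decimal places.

l_8 = 0.047. Conditional survival from age 8 to x is l_x / l_8.
  x=8: (0.047/0.047) × 23 = 23.0000
  x=9: (0.034/0.047) × 51 = 36.8936
Sum = 23.0000 + 36.8936 = 59.8936

59.89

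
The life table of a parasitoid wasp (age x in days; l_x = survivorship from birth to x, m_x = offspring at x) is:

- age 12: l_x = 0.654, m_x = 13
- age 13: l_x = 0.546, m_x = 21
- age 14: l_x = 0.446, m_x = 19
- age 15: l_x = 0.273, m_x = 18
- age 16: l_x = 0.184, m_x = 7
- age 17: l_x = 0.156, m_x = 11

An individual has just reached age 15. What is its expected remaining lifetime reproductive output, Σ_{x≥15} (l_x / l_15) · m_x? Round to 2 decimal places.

29.00

l_15 = 0.273. Conditional survival from age 15 to x is l_x / l_15.
  x=15: (0.273/0.273) × 18 = 18.0000
  x=16: (0.184/0.273) × 7 = 4.7179
  x=17: (0.156/0.273) × 11 = 6.2857
Sum = 18.0000 + 4.7179 + 6.2857 = 29.0037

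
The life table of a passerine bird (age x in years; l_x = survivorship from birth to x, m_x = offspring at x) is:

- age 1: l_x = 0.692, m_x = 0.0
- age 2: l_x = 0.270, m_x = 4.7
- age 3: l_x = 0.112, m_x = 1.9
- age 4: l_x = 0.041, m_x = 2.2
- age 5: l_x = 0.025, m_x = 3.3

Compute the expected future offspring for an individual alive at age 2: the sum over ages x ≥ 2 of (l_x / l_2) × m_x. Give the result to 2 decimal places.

6.13

l_2 = 0.270. Conditional survival from age 2 to x is l_x / l_2.
  x=2: (0.270/0.270) × 4.7 = 4.7000
  x=3: (0.112/0.270) × 1.9 = 0.7881
  x=4: (0.041/0.270) × 2.2 = 0.3341
  x=5: (0.025/0.270) × 3.3 = 0.3056
Sum = 4.7000 + 0.7881 + 0.3341 + 0.3056 = 6.1278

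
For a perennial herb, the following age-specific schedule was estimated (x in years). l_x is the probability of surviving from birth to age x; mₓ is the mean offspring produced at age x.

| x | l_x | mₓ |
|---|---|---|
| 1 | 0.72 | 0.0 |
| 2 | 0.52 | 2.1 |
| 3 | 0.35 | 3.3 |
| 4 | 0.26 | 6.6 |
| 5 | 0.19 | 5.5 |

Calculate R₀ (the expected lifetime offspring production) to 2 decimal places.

5.01

R₀ = Σ l_x mₓ:
  age 1: 0.72 × 0.0 = 0.0000
  age 2: 0.52 × 2.1 = 1.0920
  age 3: 0.35 × 3.3 = 1.1550
  age 4: 0.26 × 6.6 = 1.7160
  age 5: 0.19 × 5.5 = 1.0450
R₀ = 0.0000 + 1.0920 + 1.1550 + 1.7160 + 1.0450 = 5.0080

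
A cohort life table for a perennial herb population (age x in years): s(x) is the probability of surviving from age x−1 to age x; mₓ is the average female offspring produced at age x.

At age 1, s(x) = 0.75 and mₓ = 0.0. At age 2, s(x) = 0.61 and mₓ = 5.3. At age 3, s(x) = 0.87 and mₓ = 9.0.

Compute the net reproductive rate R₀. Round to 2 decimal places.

Survivorship from birth: l_x = s_1·s_2·…·s_x.
  l_1 = 0.75000
  l_2 = 0.45750
  l_3 = 0.39803
R₀ = Σ l_x mₓ:
  age 1: 0.75000 × 0.0 = 0.0000
  age 2: 0.45750 × 5.3 = 2.4247
  age 3: 0.39803 × 9.0 = 3.5823
R₀ = 0.0000 + 2.4247 + 3.5823 = 6.0070

6.01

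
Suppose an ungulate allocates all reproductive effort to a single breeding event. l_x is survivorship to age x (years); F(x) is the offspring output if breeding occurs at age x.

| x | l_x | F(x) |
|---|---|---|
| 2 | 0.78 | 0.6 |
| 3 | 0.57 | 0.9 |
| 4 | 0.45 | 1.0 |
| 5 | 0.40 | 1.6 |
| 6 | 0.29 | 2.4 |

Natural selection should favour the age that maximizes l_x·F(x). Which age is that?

6

Expected offspring if breeding at age x = l_x × F(x):
  age 2: 0.78 × 0.6 = 0.468
  age 3: 0.57 × 0.9 = 0.513
  age 4: 0.45 × 1.0 = 0.450
  age 5: 0.40 × 1.6 = 0.640
  age 6: 0.29 × 2.4 = 0.696
Maximum at age 6 (0.696).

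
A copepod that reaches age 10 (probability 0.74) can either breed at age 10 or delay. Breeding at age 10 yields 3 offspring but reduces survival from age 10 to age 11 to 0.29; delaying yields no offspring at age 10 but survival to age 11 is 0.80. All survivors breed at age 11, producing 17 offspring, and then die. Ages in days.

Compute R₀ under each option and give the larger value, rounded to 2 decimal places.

breed at age 10: R₀ = 0.74 × (3 + 0.29 × 17) = 0.74 × 7.9300 = 5.8682
delay to age 11: R₀ = 0.74 × (0.80 × 17) = 0.74 × 13.6000 = 10.0640
Higher: delay to age 11 (10.0640).

10.06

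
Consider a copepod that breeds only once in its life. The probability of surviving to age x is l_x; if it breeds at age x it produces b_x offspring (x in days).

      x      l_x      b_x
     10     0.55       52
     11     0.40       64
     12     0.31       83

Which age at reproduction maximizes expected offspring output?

10

Expected offspring if breeding at age x = l_x × b_x:
  age 10: 0.55 × 52 = 28.600
  age 11: 0.40 × 64 = 25.600
  age 12: 0.31 × 83 = 25.730
Maximum at age 10 (28.600).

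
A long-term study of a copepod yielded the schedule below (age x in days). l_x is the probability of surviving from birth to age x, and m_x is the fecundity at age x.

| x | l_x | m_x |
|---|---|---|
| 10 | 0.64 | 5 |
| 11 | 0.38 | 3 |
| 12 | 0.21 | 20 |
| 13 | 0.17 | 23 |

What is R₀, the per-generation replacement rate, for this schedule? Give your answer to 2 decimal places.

R₀ = Σ l_x m_x:
  age 10: 0.64 × 5 = 3.2000
  age 11: 0.38 × 3 = 1.1400
  age 12: 0.21 × 20 = 4.2000
  age 13: 0.17 × 23 = 3.9100
R₀ = 3.2000 + 1.1400 + 4.2000 + 3.9100 = 12.4500

12.45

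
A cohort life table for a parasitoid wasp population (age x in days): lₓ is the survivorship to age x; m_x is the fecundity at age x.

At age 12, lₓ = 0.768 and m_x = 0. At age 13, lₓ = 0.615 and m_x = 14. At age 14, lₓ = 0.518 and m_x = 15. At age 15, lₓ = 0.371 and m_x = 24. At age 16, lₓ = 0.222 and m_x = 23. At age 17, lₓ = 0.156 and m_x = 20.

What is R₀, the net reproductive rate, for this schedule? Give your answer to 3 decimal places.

33.510

R₀ = Σ lₓ m_x:
  age 12: 0.768 × 0 = 0.0000
  age 13: 0.615 × 14 = 8.6100
  age 14: 0.518 × 15 = 7.7700
  age 15: 0.371 × 24 = 8.9040
  age 16: 0.222 × 23 = 5.1060
  age 17: 0.156 × 20 = 3.1200
R₀ = 0.0000 + 8.6100 + 7.7700 + 8.9040 + 5.1060 + 3.1200 = 33.5100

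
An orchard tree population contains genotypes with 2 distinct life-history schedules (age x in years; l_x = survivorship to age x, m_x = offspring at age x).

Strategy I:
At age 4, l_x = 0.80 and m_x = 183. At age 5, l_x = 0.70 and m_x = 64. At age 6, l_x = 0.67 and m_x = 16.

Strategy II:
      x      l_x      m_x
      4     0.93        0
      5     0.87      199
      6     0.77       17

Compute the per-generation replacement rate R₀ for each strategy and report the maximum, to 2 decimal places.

Strategy I: R₀ = 0.80×183 + 0.70×64 + 0.67×16 = 201.9200
Strategy II: R₀ = 0.93×0 + 0.87×199 + 0.77×17 = 186.2200
Highest R₀: strategy I with 201.9200.

201.92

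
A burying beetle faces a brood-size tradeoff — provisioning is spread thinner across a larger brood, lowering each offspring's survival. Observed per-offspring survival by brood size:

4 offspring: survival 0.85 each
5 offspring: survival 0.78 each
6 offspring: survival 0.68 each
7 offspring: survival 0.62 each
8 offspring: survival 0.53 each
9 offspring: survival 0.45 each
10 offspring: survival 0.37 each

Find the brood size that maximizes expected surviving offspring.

7

Expected surviving offspring = c × s(c):
  c=4: 4 × 0.85 = 3.400
  c=5: 5 × 0.78 = 3.900
  c=6: 6 × 0.68 = 4.080
  c=7: 7 × 0.62 = 4.340
  c=8: 8 × 0.53 = 4.240
  c=9: 9 × 0.45 = 4.050
  c=10: 10 × 0.37 = 3.700
Maximum at c = 7 (4.340 surviving offspring).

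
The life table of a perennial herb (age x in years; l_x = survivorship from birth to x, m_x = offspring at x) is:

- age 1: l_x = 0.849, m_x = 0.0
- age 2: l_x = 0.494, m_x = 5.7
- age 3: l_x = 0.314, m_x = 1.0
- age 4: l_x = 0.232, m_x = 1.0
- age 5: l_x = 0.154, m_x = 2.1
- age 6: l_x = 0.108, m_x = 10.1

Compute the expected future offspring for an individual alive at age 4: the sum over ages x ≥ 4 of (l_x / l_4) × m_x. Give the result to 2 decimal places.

l_4 = 0.232. Conditional survival from age 4 to x is l_x / l_4.
  x=4: (0.232/0.232) × 1.0 = 1.0000
  x=5: (0.154/0.232) × 2.1 = 1.3940
  x=6: (0.108/0.232) × 10.1 = 4.7017
Sum = 1.0000 + 1.3940 + 4.7017 = 7.0957

7.10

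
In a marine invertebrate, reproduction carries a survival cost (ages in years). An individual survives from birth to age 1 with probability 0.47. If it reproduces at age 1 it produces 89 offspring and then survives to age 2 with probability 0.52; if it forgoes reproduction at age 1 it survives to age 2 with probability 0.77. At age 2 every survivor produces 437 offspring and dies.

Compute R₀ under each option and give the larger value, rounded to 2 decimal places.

breed at age 1: R₀ = 0.47 × (89 + 0.52 × 437) = 0.47 × 316.2400 = 148.6328
delay to age 2: R₀ = 0.47 × (0.77 × 437) = 0.47 × 336.4900 = 158.1503
Higher: delay to age 2 (158.1503).

158.15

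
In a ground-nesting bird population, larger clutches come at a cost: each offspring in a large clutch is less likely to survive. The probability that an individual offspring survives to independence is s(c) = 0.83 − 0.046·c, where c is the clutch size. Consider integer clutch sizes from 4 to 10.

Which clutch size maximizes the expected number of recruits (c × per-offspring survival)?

Expected recruits = c × s(c):
  c=4: 4 × 0.646 = 2.584
  c=5: 5 × 0.600 = 3.000
  c=6: 6 × 0.554 = 3.324
  c=7: 7 × 0.508 = 3.556
  c=8: 8 × 0.462 = 3.696
  c=9: 9 × 0.416 = 3.744
  c=10: 10 × 0.370 = 3.700
Maximum at c = 9 (3.744 recruits).

9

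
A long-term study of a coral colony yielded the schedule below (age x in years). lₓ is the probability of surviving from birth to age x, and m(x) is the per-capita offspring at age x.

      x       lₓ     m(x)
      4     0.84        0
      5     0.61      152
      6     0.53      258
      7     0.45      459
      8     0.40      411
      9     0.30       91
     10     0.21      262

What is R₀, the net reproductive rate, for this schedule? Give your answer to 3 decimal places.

R₀ = Σ lₓ m(x):
  age 4: 0.84 × 0 = 0.0000
  age 5: 0.61 × 152 = 92.7200
  age 6: 0.53 × 258 = 136.7400
  age 7: 0.45 × 459 = 206.5500
  age 8: 0.40 × 411 = 164.4000
  age 9: 0.30 × 91 = 27.3000
  age 10: 0.21 × 262 = 55.0200
R₀ = 0.0000 + 92.7200 + 136.7400 + 206.5500 + 164.4000 + 27.3000 + 55.0200 = 682.7300

682.730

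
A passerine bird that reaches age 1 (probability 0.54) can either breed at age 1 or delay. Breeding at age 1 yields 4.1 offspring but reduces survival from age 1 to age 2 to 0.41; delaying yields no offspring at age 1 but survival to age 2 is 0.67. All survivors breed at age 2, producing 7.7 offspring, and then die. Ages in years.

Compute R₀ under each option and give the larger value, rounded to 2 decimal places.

3.92

breed at age 1: R₀ = 0.54 × (4.1 + 0.41 × 7.7) = 0.54 × 7.2570 = 3.9188
delay to age 2: R₀ = 0.54 × (0.67 × 7.7) = 0.54 × 5.1590 = 2.7859
Higher: breed at age 1 (3.9188).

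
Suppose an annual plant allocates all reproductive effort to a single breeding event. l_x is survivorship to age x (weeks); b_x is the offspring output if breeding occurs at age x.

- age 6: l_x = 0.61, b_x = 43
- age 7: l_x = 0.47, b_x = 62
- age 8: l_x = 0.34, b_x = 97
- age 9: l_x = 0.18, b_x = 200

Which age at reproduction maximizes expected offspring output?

9

Expected offspring if breeding at age x = l_x × b_x:
  age 6: 0.61 × 43 = 26.230
  age 7: 0.47 × 62 = 29.140
  age 8: 0.34 × 97 = 32.980
  age 9: 0.18 × 200 = 36.000
Maximum at age 9 (36.000).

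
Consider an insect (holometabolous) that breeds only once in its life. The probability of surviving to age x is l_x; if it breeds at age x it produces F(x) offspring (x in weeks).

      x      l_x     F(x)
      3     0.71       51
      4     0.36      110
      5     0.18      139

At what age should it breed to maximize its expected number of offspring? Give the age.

4

Expected offspring if breeding at age x = l_x × F(x):
  age 3: 0.71 × 51 = 36.210
  age 4: 0.36 × 110 = 39.600
  age 5: 0.18 × 139 = 25.020
Maximum at age 4 (39.600).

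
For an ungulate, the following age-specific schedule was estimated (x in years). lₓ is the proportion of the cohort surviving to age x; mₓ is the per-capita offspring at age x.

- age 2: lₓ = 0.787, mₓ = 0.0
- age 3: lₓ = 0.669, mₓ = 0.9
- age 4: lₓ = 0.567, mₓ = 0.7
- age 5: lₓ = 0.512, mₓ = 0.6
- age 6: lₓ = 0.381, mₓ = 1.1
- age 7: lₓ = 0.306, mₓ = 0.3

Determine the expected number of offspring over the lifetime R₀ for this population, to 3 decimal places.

R₀ = Σ lₓ mₓ:
  age 2: 0.787 × 0.0 = 0.0000
  age 3: 0.669 × 0.9 = 0.6021
  age 4: 0.567 × 0.7 = 0.3969
  age 5: 0.512 × 0.6 = 0.3072
  age 6: 0.381 × 1.1 = 0.4191
  age 7: 0.306 × 0.3 = 0.0918
R₀ = 0.0000 + 0.6021 + 0.3969 + 0.3072 + 0.4191 + 0.0918 = 1.8171

1.817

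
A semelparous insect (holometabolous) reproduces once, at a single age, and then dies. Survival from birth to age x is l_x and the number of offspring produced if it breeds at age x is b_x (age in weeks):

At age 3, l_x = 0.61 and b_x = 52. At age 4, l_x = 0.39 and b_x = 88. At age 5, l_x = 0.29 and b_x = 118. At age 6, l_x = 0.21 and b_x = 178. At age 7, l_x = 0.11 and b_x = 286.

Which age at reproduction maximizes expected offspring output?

Expected offspring if breeding at age x = l_x × b_x:
  age 3: 0.61 × 52 = 31.720
  age 4: 0.39 × 88 = 34.320
  age 5: 0.29 × 118 = 34.220
  age 6: 0.21 × 178 = 37.380
  age 7: 0.11 × 286 = 31.460
Maximum at age 6 (37.380).

6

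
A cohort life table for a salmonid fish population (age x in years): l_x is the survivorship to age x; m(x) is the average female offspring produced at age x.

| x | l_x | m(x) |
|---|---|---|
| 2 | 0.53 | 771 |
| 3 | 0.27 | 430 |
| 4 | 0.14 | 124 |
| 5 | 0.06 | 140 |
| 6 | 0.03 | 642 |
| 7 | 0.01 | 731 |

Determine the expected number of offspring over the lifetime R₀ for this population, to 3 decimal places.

R₀ = Σ l_x m(x):
  age 2: 0.53 × 771 = 408.6300
  age 3: 0.27 × 430 = 116.1000
  age 4: 0.14 × 124 = 17.3600
  age 5: 0.06 × 140 = 8.4000
  age 6: 0.03 × 642 = 19.2600
  age 7: 0.01 × 731 = 7.3100
R₀ = 408.6300 + 116.1000 + 17.3600 + 8.4000 + 19.2600 + 7.3100 = 577.0600

577.060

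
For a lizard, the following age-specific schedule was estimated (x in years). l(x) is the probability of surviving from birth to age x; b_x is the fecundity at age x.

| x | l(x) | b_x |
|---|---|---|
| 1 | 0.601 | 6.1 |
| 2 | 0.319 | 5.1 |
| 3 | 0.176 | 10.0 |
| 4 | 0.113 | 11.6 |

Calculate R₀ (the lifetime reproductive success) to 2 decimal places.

R₀ = Σ l(x) b_x:
  age 1: 0.601 × 6.1 = 3.6661
  age 2: 0.319 × 5.1 = 1.6269
  age 3: 0.176 × 10.0 = 1.7600
  age 4: 0.113 × 11.6 = 1.3108
R₀ = 3.6661 + 1.6269 + 1.7600 + 1.3108 = 8.3638

8.36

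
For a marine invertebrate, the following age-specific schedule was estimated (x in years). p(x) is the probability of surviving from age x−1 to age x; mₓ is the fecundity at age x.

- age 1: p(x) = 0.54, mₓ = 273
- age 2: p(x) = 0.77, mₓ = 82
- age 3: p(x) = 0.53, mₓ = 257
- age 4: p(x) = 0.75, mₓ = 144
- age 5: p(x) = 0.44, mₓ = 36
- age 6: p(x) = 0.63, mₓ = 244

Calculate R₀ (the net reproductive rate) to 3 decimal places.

Survivorship from birth: l_x = p_1·p_2·…·p_x.
  l_1 = 0.54000
  l_2 = 0.41580
  l_3 = 0.22037
  l_4 = 0.16528
  l_5 = 0.07272
  l_6 = 0.04582
R₀ = Σ l_x mₓ:
  age 1: 0.54000 × 273 = 147.4200
  age 2: 0.41580 × 82 = 34.0956
  age 3: 0.22037 × 257 = 56.6351
  age 4: 0.16528 × 144 = 23.8003
  age 5: 0.07272 × 36 = 2.6179
  age 6: 0.04582 × 244 = 11.1801
R₀ = 147.4200 + 34.0956 + 56.6351 + 23.8003 + 2.6179 + 11.1801 = 275.7490

275.749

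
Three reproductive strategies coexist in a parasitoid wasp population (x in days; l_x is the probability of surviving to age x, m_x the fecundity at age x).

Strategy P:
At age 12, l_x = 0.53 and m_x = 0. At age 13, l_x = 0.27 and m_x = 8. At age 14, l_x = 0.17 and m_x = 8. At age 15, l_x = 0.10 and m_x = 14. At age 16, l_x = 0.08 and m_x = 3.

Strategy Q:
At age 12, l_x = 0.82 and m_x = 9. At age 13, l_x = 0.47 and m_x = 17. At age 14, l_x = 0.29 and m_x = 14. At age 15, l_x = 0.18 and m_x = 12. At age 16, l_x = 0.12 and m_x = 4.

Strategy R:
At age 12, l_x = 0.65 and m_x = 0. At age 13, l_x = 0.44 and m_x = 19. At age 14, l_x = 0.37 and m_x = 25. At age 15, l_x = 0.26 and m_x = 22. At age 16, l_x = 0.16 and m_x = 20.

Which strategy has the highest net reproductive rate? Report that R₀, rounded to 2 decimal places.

Strategy P: R₀ = 0.53×0 + 0.27×8 + 0.17×8 + 0.10×14 + 0.08×3 = 5.1600
Strategy Q: R₀ = 0.82×9 + 0.47×17 + 0.29×14 + 0.18×12 + 0.12×4 = 22.0700
Strategy R: R₀ = 0.65×0 + 0.44×19 + 0.37×25 + 0.26×22 + 0.16×20 = 26.5300
Highest R₀: strategy R with 26.5300.

26.53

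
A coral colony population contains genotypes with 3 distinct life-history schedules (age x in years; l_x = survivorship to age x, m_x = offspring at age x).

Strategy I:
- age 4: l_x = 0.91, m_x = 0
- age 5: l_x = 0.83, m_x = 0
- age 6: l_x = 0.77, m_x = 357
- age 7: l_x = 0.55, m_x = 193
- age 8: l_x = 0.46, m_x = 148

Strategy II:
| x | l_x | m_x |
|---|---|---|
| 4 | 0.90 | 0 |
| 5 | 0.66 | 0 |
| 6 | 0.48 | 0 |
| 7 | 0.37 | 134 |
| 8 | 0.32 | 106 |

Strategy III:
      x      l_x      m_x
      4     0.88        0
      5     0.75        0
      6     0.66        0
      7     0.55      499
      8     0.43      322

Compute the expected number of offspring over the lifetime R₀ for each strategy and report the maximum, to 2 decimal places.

Strategy I: R₀ = 0.91×0 + 0.83×0 + 0.77×357 + 0.55×193 + 0.46×148 = 449.1200
Strategy II: R₀ = 0.90×0 + 0.66×0 + 0.48×0 + 0.37×134 + 0.32×106 = 83.5000
Strategy III: R₀ = 0.88×0 + 0.75×0 + 0.66×0 + 0.55×499 + 0.43×322 = 412.9100
Highest R₀: strategy I with 449.1200.

449.12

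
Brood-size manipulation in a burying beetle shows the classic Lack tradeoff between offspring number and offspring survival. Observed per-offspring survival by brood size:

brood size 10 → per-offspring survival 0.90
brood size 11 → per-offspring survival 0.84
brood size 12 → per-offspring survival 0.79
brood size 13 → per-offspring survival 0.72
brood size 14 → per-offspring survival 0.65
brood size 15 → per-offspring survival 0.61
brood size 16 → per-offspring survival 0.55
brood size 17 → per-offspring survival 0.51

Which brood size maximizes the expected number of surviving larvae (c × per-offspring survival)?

12

Expected surviving larvae = c × s(c):
  c=10: 10 × 0.90 = 9.000
  c=11: 11 × 0.84 = 9.240
  c=12: 12 × 0.79 = 9.480
  c=13: 13 × 0.72 = 9.360
  c=14: 14 × 0.65 = 9.100
  c=15: 15 × 0.61 = 9.150
  c=16: 16 × 0.55 = 8.800
  c=17: 17 × 0.51 = 8.670
Maximum at c = 12 (9.480 surviving larvae).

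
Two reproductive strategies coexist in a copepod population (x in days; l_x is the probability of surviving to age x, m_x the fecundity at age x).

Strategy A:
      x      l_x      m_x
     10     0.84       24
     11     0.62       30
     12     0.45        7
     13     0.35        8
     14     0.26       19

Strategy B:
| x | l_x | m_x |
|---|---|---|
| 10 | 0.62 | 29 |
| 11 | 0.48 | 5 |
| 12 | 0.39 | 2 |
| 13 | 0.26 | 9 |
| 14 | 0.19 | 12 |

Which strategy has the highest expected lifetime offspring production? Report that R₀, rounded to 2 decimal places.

49.65

Strategy A: R₀ = 0.84×24 + 0.62×30 + 0.45×7 + 0.35×8 + 0.26×19 = 49.6500
Strategy B: R₀ = 0.62×29 + 0.48×5 + 0.39×2 + 0.26×9 + 0.19×12 = 25.7800
Highest R₀: strategy A with 49.6500.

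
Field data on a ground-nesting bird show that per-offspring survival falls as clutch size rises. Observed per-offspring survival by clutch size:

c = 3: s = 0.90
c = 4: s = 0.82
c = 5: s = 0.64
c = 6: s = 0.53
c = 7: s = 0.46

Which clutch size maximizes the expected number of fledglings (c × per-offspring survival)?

4

Expected fledglings = c × s(c):
  c=3: 3 × 0.90 = 2.700
  c=4: 4 × 0.82 = 3.280
  c=5: 5 × 0.64 = 3.200
  c=6: 6 × 0.53 = 3.180
  c=7: 7 × 0.46 = 3.220
Maximum at c = 4 (3.280 fledglings).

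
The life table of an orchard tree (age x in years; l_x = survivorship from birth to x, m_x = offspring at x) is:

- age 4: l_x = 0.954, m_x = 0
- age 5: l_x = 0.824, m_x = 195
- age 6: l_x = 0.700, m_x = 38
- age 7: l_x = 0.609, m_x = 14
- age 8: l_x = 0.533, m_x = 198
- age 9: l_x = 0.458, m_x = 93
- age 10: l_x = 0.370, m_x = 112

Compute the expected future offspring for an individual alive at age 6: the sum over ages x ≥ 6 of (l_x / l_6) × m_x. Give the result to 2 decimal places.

320.99

l_6 = 0.700. Conditional survival from age 6 to x is l_x / l_6.
  x=6: (0.700/0.700) × 38 = 38.0000
  x=7: (0.609/0.700) × 14 = 12.1800
  x=8: (0.533/0.700) × 198 = 150.7629
  x=9: (0.458/0.700) × 93 = 60.8486
  x=10: (0.370/0.700) × 112 = 59.2000
Sum = 38.0000 + 12.1800 + 150.7629 + 60.8486 + 59.2000 = 320.9914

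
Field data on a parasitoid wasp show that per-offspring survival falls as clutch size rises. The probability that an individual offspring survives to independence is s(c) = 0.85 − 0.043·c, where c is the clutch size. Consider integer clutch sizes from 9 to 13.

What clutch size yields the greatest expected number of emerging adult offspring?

10

Expected emerging adult offspring = c × s(c):
  c=9: 9 × 0.463 = 4.167
  c=10: 10 × 0.420 = 4.200
  c=11: 11 × 0.377 = 4.147
  c=12: 12 × 0.334 = 4.008
  c=13: 13 × 0.291 = 3.783
Maximum at c = 10 (4.200 emerging adult offspring).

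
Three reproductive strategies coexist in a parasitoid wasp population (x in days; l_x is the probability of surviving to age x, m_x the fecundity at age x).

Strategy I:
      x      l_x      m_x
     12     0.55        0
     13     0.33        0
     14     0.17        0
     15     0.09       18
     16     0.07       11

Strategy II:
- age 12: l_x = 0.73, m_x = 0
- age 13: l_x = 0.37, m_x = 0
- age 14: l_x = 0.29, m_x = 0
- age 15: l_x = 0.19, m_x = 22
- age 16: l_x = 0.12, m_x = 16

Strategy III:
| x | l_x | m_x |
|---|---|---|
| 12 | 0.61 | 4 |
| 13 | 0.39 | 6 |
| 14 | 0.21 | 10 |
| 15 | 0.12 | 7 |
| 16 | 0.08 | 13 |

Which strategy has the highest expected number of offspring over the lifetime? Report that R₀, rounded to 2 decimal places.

Strategy I: R₀ = 0.55×0 + 0.33×0 + 0.17×0 + 0.09×18 + 0.07×11 = 2.3900
Strategy II: R₀ = 0.73×0 + 0.37×0 + 0.29×0 + 0.19×22 + 0.12×16 = 6.1000
Strategy III: R₀ = 0.61×4 + 0.39×6 + 0.21×10 + 0.12×7 + 0.08×13 = 8.7600
Highest R₀: strategy III with 8.7600.

8.76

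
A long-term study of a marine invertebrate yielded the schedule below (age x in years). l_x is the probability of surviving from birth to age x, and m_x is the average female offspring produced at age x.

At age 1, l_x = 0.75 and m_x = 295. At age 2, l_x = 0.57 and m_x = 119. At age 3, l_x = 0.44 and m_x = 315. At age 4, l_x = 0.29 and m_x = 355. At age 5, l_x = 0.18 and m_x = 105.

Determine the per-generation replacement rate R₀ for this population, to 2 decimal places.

549.53

R₀ = Σ l_x m_x:
  age 1: 0.75 × 295 = 221.2500
  age 2: 0.57 × 119 = 67.8300
  age 3: 0.44 × 315 = 138.6000
  age 4: 0.29 × 355 = 102.9500
  age 5: 0.18 × 105 = 18.9000
R₀ = 221.2500 + 67.8300 + 138.6000 + 102.9500 + 18.9000 = 549.5300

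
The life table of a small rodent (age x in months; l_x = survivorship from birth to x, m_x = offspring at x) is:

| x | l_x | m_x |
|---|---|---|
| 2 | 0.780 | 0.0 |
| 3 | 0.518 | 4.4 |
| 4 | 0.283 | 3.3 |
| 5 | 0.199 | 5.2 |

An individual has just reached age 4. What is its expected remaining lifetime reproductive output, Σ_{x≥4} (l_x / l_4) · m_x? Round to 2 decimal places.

l_4 = 0.283. Conditional survival from age 4 to x is l_x / l_4.
  x=4: (0.283/0.283) × 3.3 = 3.3000
  x=5: (0.199/0.283) × 5.2 = 3.6565
Sum = 3.3000 + 3.6565 = 6.9565

6.96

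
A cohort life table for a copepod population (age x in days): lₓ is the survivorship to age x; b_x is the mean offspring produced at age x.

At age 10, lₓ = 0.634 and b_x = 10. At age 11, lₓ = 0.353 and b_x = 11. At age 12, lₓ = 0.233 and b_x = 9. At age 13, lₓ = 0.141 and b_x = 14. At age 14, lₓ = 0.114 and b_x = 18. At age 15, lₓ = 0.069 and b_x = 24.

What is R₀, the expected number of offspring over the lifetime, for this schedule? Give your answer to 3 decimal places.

18.002

R₀ = Σ lₓ b_x:
  age 10: 0.634 × 10 = 6.3400
  age 11: 0.353 × 11 = 3.8830
  age 12: 0.233 × 9 = 2.0970
  age 13: 0.141 × 14 = 1.9740
  age 14: 0.114 × 18 = 2.0520
  age 15: 0.069 × 24 = 1.6560
R₀ = 6.3400 + 3.8830 + 2.0970 + 1.9740 + 2.0520 + 1.6560 = 18.0020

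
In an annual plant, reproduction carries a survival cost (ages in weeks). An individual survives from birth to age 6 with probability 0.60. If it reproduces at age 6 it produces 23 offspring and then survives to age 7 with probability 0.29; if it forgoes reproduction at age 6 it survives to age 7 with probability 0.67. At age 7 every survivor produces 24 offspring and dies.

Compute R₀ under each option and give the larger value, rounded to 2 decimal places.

17.98

breed at age 6: R₀ = 0.60 × (23 + 0.29 × 24) = 0.60 × 29.9600 = 17.9760
delay to age 7: R₀ = 0.60 × (0.67 × 24) = 0.60 × 16.0800 = 9.6480
Higher: breed at age 6 (17.9760).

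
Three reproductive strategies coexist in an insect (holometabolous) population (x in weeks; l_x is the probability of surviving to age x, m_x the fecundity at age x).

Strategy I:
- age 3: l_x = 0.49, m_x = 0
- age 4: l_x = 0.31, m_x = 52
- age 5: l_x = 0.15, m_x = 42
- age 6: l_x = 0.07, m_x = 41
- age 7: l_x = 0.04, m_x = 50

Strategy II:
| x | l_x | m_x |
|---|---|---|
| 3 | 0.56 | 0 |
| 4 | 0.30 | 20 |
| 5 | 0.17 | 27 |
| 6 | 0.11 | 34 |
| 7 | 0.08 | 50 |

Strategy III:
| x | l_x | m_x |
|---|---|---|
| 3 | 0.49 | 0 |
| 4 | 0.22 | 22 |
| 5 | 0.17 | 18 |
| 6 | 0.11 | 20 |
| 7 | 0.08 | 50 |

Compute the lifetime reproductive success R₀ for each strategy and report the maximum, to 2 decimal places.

Strategy I: R₀ = 0.49×0 + 0.31×52 + 0.15×42 + 0.07×41 + 0.04×50 = 27.2900
Strategy II: R₀ = 0.56×0 + 0.30×20 + 0.17×27 + 0.11×34 + 0.08×50 = 18.3300
Strategy III: R₀ = 0.49×0 + 0.22×22 + 0.17×18 + 0.11×20 + 0.08×50 = 14.1000
Highest R₀: strategy I with 27.2900.

27.29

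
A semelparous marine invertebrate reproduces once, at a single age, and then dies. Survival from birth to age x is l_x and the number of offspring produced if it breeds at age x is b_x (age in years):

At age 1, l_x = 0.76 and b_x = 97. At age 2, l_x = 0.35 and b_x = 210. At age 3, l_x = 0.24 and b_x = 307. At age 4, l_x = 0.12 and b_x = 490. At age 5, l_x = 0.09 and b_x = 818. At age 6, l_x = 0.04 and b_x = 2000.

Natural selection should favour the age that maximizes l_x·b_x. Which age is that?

6

Expected offspring if breeding at age x = l_x × b_x:
  age 1: 0.76 × 97 = 73.720
  age 2: 0.35 × 210 = 73.500
  age 3: 0.24 × 307 = 73.680
  age 4: 0.12 × 490 = 58.800
  age 5: 0.09 × 818 = 73.620
  age 6: 0.04 × 2000 = 80.000
Maximum at age 6 (80.000).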